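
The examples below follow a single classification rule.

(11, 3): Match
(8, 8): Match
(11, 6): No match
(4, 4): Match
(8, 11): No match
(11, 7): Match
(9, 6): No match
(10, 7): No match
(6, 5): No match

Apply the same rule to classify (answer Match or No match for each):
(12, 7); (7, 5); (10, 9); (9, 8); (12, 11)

Checking candidate rules against both groups, what survives is: sum is even.
No match: (12, 7), since 12+7 = 19. Match: (7, 5), since 7+5 = 12. No match: (10, 9), since 10+9 = 19. No match: (9, 8), since 9+8 = 17. No match: (12, 11), since 12+11 = 23.

No match, Match, No match, No match, No match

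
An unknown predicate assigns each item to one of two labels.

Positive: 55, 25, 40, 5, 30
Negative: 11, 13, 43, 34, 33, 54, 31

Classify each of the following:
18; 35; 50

Negative, Positive, Positive

Rule: multiple of 5. This holds for each 'Positive' example and fails for each 'Negative' one.
18: Negative (18 = 5·3 + 3). 35: Positive (35 = 5·7). 50: Positive (50 = 5·10).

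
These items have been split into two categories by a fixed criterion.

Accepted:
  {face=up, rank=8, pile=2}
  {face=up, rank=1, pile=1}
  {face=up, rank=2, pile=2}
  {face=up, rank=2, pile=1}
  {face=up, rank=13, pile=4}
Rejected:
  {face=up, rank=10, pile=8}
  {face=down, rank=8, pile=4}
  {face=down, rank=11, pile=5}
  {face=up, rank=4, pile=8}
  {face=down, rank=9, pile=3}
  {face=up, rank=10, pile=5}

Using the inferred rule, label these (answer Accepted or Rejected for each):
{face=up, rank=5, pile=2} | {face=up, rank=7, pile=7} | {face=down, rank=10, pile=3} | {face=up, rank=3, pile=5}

The pattern is that an item is 'Accepted' exactly when: face is up AND pile ≤ 4.

Accepted, Rejected, Rejected, Rejected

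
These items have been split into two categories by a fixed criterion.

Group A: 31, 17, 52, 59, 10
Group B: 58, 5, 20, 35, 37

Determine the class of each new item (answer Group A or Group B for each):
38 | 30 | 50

Group A, Group B, Group B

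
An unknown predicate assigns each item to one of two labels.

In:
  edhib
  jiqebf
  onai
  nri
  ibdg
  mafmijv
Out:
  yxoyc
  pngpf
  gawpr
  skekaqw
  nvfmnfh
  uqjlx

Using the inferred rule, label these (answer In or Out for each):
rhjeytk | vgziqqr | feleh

Out, In, Out

The pattern is that an item is 'In' exactly when: contains 'i'.
Out: rhjeytk, since no 'i'.
In: vgziqqr, since has 'i'.
Out: feleh, since no 'i'.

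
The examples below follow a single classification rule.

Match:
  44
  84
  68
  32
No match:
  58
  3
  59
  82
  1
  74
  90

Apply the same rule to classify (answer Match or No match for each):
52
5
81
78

A rule that fits every label: multiple of 4 — true of each 'Match' example, false of each 'No match' one.

Match, No match, No match, No match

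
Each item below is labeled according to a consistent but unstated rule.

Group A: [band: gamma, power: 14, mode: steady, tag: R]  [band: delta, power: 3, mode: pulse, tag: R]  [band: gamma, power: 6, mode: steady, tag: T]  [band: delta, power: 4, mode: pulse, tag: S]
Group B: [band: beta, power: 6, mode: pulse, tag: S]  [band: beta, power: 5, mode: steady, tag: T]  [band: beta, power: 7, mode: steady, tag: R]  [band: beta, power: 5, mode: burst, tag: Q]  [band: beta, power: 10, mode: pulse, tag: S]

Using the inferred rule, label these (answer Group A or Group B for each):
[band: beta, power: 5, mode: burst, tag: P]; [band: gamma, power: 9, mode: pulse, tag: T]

Rule: band is not beta. This holds for each 'Group A' example and fails for each 'Group B' one.
[band: beta, power: 5, mode: burst, tag: P]: band is beta, does not fit → Group B. [band: gamma, power: 9, mode: pulse, tag: T]: band is gamma, checks out → Group A.

Group B, Group A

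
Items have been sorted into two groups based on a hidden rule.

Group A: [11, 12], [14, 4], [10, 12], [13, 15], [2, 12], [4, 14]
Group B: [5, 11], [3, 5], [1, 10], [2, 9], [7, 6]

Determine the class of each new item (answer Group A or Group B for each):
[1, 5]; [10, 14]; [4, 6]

Group B, Group A, Group B

Rule: max ≥ 12. This holds for each 'Group A' example and fails for each 'Group B' one.
[1, 5] — max 5, hence Group B. [10, 14] — max 14, hence Group A. [4, 6] — max 6, hence Group B.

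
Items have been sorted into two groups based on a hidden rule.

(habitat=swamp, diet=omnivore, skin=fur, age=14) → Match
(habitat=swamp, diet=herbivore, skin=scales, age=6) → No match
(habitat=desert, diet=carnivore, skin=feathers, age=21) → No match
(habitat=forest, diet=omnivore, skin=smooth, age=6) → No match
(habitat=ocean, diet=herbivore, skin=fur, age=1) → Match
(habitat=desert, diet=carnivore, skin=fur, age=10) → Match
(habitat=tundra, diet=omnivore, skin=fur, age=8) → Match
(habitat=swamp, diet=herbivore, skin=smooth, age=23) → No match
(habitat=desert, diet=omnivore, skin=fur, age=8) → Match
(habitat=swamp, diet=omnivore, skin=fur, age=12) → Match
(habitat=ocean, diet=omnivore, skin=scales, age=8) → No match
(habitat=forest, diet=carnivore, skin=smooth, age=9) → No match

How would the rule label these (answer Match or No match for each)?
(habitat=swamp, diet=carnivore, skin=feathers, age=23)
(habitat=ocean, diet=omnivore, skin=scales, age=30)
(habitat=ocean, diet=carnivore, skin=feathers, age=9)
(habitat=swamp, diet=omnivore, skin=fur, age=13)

No match, No match, No match, Match

The rule appears to be: skin is fur.
(habitat=swamp, diet=carnivore, skin=feathers, age=23): skin is feathers, does not pass → No match.
(habitat=ocean, diet=omnivore, skin=scales, age=30): skin is scales, does not pass → No match.
(habitat=ocean, diet=carnivore, skin=feathers, age=9): skin is feathers, does not pass → No match.
(habitat=swamp, diet=omnivore, skin=fur, age=13): skin is fur, meets the rule → Match.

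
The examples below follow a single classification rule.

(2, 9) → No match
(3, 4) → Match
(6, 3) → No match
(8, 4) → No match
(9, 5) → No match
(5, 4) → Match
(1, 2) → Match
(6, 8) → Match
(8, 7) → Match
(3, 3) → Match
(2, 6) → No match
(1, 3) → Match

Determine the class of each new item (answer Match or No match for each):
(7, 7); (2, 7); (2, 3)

Match, No match, Match

All 'Match' examples share one property — |first − second| ≤ 2 — and every 'No match' example lacks it.
(7, 7): Match (|7−7| = 0).
(2, 7): No match (|2−7| = 5).
(2, 3): Match (|2−3| = 1).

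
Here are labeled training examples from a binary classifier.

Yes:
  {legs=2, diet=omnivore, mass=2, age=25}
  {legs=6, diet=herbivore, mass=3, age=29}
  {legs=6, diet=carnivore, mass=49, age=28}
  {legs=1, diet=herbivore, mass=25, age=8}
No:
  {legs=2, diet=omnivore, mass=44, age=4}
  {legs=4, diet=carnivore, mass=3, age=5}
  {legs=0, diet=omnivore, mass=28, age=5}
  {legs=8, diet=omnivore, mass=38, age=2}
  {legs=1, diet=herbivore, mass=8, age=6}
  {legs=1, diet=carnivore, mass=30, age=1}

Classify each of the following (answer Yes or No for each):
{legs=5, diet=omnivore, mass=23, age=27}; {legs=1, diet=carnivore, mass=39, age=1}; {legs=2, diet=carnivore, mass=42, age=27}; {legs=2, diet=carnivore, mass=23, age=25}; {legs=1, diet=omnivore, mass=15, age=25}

Yes, No, Yes, Yes, Yes

Every 'Yes' example satisfies: age ≥ 8. None of the 'No' examples do.
{legs=5, diet=omnivore, mass=23, age=27} → age = 27 → Yes. {legs=1, diet=carnivore, mass=39, age=1} → age = 1 → No. {legs=2, diet=carnivore, mass=42, age=27} → age = 27 → Yes. {legs=2, diet=carnivore, mass=23, age=25} → age = 25 → Yes. {legs=1, diet=omnivore, mass=15, age=25} → age = 25 → Yes.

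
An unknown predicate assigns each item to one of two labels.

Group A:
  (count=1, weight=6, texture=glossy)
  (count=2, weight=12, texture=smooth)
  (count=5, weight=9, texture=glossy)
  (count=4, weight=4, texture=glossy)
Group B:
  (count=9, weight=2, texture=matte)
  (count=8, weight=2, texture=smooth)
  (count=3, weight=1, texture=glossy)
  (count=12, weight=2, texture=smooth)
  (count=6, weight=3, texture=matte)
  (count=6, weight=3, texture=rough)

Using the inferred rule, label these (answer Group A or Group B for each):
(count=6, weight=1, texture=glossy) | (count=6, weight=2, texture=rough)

Group B, Group B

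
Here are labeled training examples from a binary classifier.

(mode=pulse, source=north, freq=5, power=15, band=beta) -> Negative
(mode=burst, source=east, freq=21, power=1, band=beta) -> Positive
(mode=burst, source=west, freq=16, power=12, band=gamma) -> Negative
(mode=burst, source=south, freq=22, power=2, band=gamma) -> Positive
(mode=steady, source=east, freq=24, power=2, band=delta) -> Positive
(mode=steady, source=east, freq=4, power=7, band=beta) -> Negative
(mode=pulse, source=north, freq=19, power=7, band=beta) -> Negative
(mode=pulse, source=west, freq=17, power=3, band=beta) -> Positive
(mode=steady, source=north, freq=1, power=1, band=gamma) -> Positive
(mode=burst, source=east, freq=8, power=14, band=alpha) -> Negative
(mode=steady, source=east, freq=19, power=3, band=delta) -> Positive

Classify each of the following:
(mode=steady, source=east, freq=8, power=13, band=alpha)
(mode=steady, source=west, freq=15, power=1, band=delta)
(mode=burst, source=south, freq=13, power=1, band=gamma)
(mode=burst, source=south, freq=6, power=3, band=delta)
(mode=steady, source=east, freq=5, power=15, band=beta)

A rule that fits every label: power ≤ 3 — true of each 'Positive' example, false of each 'Negative' one.

Negative, Positive, Positive, Positive, Negative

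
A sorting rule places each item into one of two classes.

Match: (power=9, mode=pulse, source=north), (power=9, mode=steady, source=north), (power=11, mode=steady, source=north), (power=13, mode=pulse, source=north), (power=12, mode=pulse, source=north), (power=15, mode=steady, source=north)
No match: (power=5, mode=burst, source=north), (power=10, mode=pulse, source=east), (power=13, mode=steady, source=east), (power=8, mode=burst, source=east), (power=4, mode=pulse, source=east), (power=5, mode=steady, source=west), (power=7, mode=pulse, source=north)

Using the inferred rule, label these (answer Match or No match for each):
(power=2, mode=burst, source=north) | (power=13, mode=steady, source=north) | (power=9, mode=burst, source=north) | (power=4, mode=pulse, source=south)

No match, Match, Match, No match

The rule appears to be: source is north AND power ≥ 8.
(power=2, mode=burst, source=north): No match (source is north, power = 2). (power=13, mode=steady, source=north): Match (source is north, power = 13). (power=9, mode=burst, source=north): Match (source is north, power = 9). (power=4, mode=pulse, source=south): No match (source is south, power = 4).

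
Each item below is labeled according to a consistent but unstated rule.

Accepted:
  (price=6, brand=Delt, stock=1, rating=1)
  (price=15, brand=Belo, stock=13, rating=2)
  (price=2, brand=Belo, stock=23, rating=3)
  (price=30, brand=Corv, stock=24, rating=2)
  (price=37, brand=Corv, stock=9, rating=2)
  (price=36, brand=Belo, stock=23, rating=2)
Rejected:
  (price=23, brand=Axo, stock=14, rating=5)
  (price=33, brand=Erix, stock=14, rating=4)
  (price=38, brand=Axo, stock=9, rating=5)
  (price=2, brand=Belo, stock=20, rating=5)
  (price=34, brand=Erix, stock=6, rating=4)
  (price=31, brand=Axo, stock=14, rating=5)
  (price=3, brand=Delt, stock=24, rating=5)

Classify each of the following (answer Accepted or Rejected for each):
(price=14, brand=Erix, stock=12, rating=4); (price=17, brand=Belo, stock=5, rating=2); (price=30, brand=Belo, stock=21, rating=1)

The distinguishing property — rating ≤ 3 — holds for all the 'Accepted' cases and none of the 'Rejected' cases.
(price=14, brand=Erix, stock=12, rating=4): rating = 4 — does not satisfy this, so Rejected. (price=17, brand=Belo, stock=5, rating=2): rating = 2 — checks out, so Accepted. (price=30, brand=Belo, stock=21, rating=1): rating = 1 — checks out, so Accepted.

Rejected, Accepted, Accepted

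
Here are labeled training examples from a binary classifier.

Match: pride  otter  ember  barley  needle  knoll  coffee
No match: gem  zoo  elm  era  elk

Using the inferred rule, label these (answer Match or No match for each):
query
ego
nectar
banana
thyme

Match, No match, Match, Match, Match

The rule appears to be: length ≥ 5.
query: length 5 — satisfies this, so Match.
ego: length 3 — does not fit, so No match.
nectar: length 6 — satisfies this, so Match.
banana: length 6 — satisfies this, so Match.
thyme: length 5 — satisfies this, so Match.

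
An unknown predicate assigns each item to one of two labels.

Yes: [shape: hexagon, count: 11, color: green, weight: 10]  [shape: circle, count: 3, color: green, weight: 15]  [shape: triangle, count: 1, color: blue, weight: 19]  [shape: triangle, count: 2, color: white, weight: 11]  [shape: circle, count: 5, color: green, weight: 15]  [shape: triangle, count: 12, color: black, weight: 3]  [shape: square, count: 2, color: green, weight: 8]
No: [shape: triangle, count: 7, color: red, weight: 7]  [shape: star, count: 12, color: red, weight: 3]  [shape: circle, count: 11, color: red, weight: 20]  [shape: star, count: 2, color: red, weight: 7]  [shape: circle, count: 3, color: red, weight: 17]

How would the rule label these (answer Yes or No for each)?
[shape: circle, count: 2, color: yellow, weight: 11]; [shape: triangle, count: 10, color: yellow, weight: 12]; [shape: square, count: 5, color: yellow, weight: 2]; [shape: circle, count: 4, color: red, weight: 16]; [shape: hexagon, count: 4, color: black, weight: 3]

Yes, Yes, Yes, No, Yes

Comparing the two groups points to one rule — color is not red.
[shape: circle, count: 2, color: yellow, weight: 11] → color is yellow → Yes.
[shape: triangle, count: 10, color: yellow, weight: 12] → color is yellow → Yes.
[shape: square, count: 5, color: yellow, weight: 2] → color is yellow → Yes.
[shape: circle, count: 4, color: red, weight: 16] → color is red → No.
[shape: hexagon, count: 4, color: black, weight: 3] → color is black → Yes.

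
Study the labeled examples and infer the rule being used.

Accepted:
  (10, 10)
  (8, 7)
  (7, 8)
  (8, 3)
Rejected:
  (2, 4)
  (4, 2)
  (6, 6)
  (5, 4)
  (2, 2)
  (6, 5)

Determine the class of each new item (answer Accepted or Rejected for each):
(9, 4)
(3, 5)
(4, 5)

All 'Accepted' examples share one property — first ≥ 7 — and every 'Rejected' example lacks it.

Accepted, Rejected, Rejected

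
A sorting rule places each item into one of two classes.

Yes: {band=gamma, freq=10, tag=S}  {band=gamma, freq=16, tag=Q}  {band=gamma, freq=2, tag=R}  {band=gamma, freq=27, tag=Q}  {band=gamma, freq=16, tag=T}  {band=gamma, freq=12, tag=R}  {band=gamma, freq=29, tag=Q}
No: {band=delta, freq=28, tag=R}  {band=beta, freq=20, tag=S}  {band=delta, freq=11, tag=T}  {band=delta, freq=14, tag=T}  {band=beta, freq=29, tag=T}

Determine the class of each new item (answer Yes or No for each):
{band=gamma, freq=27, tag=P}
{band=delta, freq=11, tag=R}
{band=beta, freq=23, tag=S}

The distinguishing property — band is gamma — holds for all the 'Yes' cases and none of the 'No' cases.
Yes: {band=gamma, freq=27, tag=P}, since band is gamma. No: {band=delta, freq=11, tag=R}, since band is delta. No: {band=beta, freq=23, tag=S}, since band is beta.

Yes, No, No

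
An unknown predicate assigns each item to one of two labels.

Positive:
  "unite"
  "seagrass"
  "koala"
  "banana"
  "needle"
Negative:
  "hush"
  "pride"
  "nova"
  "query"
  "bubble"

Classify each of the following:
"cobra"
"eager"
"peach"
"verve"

Negative, Positive, Negative, Negative

All 'Positive' examples share one property — has ≥ 3 vowels — and every 'Negative' example lacks it.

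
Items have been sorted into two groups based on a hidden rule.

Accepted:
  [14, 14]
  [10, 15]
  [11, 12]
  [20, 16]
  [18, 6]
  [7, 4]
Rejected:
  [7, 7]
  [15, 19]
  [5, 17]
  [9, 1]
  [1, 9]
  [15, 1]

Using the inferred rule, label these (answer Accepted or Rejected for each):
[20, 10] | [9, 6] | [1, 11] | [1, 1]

Every 'Accepted' example satisfies: product is even. None of the 'Rejected' examples do.

Accepted, Accepted, Rejected, Rejected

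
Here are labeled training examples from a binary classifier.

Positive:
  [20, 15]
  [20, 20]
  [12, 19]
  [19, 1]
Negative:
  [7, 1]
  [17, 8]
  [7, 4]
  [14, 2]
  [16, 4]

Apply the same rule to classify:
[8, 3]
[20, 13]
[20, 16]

The pattern is that an item is 'Positive' exactly when: max ≥ 19.
[8, 3]: max 8 — does not pass, so Negative.
[20, 13]: max 20 — has this property, so Positive.
[20, 16]: max 20 — has this property, so Positive.

Negative, Positive, Positive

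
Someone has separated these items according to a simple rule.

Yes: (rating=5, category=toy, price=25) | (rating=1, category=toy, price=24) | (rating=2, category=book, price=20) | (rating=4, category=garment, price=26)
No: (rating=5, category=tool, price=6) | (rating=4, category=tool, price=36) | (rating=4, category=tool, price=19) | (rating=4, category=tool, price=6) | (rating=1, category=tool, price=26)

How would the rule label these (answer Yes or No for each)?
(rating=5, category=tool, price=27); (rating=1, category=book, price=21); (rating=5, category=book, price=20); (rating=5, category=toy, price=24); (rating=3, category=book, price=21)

No, Yes, Yes, Yes, Yes

A rule that fits every label: category is not tool — true of each 'Yes' example, false of each 'No' one.
(rating=5, category=tool, price=27) → category is tool → No. (rating=1, category=book, price=21) → category is book → Yes. (rating=5, category=book, price=20) → category is book → Yes. (rating=5, category=toy, price=24) → category is toy → Yes. (rating=3, category=book, price=21) → category is book → Yes.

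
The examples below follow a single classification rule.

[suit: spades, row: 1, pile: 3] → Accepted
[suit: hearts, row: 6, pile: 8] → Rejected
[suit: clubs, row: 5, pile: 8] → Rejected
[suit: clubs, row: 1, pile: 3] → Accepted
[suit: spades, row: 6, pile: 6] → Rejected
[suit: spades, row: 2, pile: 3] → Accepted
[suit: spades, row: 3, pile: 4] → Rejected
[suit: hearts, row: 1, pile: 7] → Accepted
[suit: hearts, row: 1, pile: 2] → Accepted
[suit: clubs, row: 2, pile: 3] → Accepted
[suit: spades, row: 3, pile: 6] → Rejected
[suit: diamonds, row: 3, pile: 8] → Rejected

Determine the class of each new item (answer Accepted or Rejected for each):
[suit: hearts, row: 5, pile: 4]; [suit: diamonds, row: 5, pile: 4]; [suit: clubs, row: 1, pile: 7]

Rejected, Rejected, Accepted

Every 'Accepted' example satisfies: row ≤ 2. None of the 'Rejected' examples do.
[suit: hearts, row: 5, pile: 4]: row = 5, lacks this property → Rejected.
[suit: diamonds, row: 5, pile: 4]: row = 5, lacks this property → Rejected.
[suit: clubs, row: 1, pile: 7]: row = 1, has this property → Accepted.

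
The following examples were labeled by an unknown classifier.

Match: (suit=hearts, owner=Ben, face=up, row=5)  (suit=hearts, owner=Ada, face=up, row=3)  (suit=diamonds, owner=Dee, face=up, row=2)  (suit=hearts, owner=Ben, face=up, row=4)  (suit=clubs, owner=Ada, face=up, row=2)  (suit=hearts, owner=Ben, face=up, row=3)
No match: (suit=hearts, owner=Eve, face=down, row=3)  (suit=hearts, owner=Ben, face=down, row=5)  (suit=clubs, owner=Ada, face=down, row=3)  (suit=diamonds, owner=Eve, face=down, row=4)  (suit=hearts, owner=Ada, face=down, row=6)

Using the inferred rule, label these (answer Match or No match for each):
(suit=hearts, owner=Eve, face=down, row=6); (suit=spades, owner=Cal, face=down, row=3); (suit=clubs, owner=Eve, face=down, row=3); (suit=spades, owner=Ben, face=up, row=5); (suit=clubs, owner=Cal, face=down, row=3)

No match, No match, No match, Match, No match

A rule that fits every label: face is up — true of each 'Match' example, false of each 'No match' one.
(suit=hearts, owner=Eve, face=down, row=6) — face is down, hence No match. (suit=spades, owner=Cal, face=down, row=3) — face is down, hence No match. (suit=clubs, owner=Eve, face=down, row=3) — face is down, hence No match. (suit=spades, owner=Ben, face=up, row=5) — face is up, hence Match. (suit=clubs, owner=Cal, face=down, row=3) — face is down, hence No match.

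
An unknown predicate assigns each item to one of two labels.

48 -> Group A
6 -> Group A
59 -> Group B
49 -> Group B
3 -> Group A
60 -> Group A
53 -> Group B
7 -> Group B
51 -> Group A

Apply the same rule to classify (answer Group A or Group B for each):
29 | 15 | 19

Comparing the two groups points to one rule — multiple of 3.

Group B, Group A, Group B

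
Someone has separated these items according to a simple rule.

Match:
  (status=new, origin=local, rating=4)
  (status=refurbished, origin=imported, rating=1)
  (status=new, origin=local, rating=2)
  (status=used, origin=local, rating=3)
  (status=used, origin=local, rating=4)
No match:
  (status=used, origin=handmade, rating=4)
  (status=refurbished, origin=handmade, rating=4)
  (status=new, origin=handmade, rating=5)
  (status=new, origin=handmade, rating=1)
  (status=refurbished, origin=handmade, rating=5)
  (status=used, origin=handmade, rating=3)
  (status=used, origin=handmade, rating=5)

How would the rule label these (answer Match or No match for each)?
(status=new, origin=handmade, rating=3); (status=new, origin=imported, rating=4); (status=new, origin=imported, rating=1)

Rule: origin is not handmade. This holds for each 'Match' example and fails for each 'No match' one.
(status=new, origin=handmade, rating=3) — origin is handmade, hence No match.
(status=new, origin=imported, rating=4) — origin is imported, hence Match.
(status=new, origin=imported, rating=1) — origin is imported, hence Match.

No match, Match, Match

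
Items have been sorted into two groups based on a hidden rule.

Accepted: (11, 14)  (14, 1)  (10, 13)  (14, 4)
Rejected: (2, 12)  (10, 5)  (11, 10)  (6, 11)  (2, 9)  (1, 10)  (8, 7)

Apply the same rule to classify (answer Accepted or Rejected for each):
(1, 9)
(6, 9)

Rejected, Rejected

The simplest hypothesis consistent with all the labels is: max ≥ 13.
(1, 9): max 9 — fails the rule, so Rejected.
(6, 9): max 9 — fails the rule, so Rejected.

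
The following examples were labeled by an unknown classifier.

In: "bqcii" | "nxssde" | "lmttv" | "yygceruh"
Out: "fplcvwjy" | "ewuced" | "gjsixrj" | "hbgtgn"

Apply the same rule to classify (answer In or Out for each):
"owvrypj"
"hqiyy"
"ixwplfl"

Looking at the examples, the only property every 'In' case has and every 'Out' case lacks is: has a double letter.
"owvrypj" → no doubled letter → Out. "hqiyy" → 'yy' doubled → In. "ixwplfl" → no doubled letter → Out.

Out, In, Out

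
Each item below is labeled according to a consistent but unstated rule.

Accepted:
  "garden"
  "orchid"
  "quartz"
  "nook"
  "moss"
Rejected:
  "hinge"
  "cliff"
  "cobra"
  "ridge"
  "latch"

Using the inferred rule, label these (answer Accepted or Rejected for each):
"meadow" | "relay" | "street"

Accepted, Rejected, Accepted

All 'Accepted' examples share one property — even length — and every 'Rejected' example lacks it.
"meadow" — length 6, hence Accepted.
"relay" — length 5, hence Rejected.
"street" — length 6, hence Accepted.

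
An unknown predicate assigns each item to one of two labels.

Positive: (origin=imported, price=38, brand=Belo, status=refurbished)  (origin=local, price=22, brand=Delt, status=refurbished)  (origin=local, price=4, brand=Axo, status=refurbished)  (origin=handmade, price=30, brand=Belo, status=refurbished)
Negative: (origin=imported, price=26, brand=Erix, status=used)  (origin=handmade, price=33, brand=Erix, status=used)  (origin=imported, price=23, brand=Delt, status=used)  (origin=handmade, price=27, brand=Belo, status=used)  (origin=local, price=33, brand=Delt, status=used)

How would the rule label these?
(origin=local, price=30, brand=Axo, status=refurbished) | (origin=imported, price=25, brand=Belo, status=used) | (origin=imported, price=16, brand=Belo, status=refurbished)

Positive, Negative, Positive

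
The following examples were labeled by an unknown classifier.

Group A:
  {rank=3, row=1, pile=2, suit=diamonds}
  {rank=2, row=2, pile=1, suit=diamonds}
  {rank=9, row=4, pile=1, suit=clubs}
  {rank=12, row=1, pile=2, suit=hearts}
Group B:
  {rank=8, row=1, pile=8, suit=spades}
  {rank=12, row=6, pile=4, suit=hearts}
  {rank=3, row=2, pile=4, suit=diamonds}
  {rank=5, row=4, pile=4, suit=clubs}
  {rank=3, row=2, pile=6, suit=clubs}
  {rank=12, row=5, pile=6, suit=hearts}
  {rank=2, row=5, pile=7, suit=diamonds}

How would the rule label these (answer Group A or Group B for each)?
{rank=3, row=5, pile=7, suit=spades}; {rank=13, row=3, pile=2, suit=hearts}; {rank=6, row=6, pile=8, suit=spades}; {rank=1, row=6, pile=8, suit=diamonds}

Group B, Group A, Group B, Group B

All 'Group A' examples share one property — pile ≤ 2 — and every 'Group B' example lacks it.
{rank=3, row=5, pile=7, suit=spades}: pile = 7, fails this test → Group B. {rank=13, row=3, pile=2, suit=hearts}: pile = 2, matches → Group A. {rank=6, row=6, pile=8, suit=spades}: pile = 8, fails this test → Group B. {rank=1, row=6, pile=8, suit=diamonds}: pile = 8, fails this test → Group B.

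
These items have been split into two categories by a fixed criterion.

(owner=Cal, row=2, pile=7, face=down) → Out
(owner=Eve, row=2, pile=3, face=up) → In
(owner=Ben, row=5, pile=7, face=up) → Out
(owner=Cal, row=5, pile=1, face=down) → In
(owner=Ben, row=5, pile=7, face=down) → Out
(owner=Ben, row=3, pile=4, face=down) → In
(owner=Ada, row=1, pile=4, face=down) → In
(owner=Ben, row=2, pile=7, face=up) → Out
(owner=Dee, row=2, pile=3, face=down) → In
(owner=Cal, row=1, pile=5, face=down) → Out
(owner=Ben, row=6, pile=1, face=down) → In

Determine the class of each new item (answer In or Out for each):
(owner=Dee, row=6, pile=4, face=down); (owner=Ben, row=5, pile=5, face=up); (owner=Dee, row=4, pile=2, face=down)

In, Out, In

Rule: pile ≤ 4. This holds for each 'In' example and fails for each 'Out' one.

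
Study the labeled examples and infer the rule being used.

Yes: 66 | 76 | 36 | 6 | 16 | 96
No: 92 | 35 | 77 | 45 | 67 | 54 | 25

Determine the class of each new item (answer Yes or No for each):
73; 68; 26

Every 'Yes' example satisfies: ends in digit 6. None of the 'No' examples do.
73 — last digit 3, hence No.
68 — last digit 8, hence No.
26 — last digit 6, hence Yes.

No, No, Yes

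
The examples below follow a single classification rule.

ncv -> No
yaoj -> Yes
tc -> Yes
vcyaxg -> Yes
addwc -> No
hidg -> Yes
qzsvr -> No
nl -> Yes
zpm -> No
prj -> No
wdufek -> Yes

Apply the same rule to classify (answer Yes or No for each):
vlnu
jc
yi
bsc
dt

Yes, Yes, Yes, No, Yes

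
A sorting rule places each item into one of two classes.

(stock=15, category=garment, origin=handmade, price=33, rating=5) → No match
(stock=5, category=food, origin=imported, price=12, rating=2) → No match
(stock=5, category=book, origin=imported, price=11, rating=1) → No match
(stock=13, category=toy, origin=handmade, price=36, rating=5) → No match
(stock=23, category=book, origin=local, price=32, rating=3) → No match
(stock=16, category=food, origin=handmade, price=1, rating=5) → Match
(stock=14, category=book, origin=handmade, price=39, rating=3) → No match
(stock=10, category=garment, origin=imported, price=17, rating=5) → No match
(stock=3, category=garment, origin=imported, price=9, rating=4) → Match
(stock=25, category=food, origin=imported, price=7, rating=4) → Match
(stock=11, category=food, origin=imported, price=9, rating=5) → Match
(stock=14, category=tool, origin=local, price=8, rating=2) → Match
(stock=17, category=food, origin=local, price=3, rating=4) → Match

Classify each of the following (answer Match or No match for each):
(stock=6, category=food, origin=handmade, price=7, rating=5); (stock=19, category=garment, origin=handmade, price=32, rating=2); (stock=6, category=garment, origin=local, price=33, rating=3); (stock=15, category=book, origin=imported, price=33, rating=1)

Match, No match, No match, No match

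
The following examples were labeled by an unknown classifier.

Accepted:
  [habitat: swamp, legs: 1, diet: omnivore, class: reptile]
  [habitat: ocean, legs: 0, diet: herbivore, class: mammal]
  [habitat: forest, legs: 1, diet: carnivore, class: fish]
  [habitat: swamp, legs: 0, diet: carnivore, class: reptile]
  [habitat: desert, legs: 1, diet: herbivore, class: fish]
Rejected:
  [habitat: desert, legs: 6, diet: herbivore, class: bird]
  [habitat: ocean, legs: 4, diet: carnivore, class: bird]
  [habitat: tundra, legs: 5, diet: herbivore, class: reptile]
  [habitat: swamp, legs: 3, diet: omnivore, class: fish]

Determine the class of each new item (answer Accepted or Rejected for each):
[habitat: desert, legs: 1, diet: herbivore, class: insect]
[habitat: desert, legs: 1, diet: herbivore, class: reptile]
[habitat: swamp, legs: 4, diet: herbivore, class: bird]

Accepted, Accepted, Rejected

The common property of the 'Accepted' items is: legs ≤ 1. No 'Rejected' item has it.
[habitat: desert, legs: 1, diet: herbivore, class: insect] → legs = 1 → Accepted. [habitat: desert, legs: 1, diet: herbivore, class: reptile] → legs = 1 → Accepted. [habitat: swamp, legs: 4, diet: herbivore, class: bird] → legs = 4 → Rejected.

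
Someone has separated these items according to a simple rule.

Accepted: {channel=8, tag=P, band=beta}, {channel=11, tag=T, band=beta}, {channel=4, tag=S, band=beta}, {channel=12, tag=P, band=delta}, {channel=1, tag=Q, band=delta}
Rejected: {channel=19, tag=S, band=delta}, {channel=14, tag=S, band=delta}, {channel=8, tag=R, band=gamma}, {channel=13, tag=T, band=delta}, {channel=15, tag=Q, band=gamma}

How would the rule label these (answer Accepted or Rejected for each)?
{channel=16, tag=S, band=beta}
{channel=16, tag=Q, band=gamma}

Rejected, Rejected

Every 'Accepted' example satisfies: tag is not R AND channel ≤ 12. None of the 'Rejected' examples do.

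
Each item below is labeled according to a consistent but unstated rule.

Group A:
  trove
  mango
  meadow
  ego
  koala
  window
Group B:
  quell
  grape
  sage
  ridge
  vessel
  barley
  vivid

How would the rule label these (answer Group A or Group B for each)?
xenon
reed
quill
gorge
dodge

Group A, Group B, Group B, Group A, Group A

Checking candidate rules against both groups, what survives is: contains 'o'.
xenon — has 'o', hence Group A. reed — no 'o', hence Group B. quill — no 'o', hence Group B. gorge — has 'o', hence Group A. dodge — has 'o', hence Group A.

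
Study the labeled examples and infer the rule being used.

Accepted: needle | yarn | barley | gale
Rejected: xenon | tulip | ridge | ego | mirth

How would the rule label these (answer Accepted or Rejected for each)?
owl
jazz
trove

Rejected, Accepted, Rejected

The classifier is using: even length.
Rejected: owl, since length 3. Accepted: jazz, since length 4. Rejected: trove, since length 5.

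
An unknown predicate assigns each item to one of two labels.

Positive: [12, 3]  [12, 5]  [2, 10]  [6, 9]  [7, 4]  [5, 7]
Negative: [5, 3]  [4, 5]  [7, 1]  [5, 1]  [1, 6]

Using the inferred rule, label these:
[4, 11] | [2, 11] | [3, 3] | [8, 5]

Positive, Positive, Negative, Positive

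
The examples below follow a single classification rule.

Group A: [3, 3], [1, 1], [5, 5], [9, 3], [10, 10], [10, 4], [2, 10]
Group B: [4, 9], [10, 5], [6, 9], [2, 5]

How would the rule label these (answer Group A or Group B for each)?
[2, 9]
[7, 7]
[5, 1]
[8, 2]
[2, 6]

Group B, Group A, Group A, Group A, Group A

Every 'Group A' example satisfies: sum is even. None of the 'Group B' examples do.
[2, 9]: Group B (2+9 = 11). [7, 7]: Group A (7+7 = 14). [5, 1]: Group A (5+1 = 6). [8, 2]: Group A (8+2 = 10). [2, 6]: Group A (2+6 = 8).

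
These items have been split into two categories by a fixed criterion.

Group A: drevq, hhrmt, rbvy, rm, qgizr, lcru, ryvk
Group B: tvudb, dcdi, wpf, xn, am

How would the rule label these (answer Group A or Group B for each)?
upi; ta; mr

The rule appears to be: contains 'r'.
upi: Group B (no 'r').
ta: Group B (no 'r').
mr: Group A (has 'r').

Group B, Group B, Group A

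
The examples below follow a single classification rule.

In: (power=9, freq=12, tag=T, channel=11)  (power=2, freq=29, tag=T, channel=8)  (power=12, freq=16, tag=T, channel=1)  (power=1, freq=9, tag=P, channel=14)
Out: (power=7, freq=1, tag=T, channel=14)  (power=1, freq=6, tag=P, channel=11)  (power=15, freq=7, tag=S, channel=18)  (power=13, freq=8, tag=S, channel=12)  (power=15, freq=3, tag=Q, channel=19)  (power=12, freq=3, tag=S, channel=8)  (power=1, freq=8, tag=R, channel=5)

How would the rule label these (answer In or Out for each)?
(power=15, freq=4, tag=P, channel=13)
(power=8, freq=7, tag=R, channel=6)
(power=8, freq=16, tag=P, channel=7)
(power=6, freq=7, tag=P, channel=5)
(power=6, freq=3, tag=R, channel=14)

The classifier is using: freq ≥ 9.

Out, Out, In, Out, Out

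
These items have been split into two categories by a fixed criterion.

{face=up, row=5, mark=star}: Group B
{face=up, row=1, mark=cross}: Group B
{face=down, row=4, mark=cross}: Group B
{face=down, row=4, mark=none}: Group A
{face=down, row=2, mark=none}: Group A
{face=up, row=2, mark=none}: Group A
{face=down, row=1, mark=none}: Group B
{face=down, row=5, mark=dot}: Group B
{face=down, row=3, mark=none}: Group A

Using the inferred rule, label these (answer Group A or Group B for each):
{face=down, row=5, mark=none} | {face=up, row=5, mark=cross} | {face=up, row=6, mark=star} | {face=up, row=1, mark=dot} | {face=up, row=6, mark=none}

One predicate separates the groups cleanly: mark is none AND row ≥ 2.
{face=down, row=5, mark=none} — mark is none, row = 5, hence Group A. {face=up, row=5, mark=cross} — mark is cross, row = 5, hence Group B. {face=up, row=6, mark=star} — mark is star, row = 6, hence Group B. {face=up, row=1, mark=dot} — mark is dot, row = 1, hence Group B. {face=up, row=6, mark=none} — mark is none, row = 6, hence Group A.

Group A, Group B, Group B, Group B, Group A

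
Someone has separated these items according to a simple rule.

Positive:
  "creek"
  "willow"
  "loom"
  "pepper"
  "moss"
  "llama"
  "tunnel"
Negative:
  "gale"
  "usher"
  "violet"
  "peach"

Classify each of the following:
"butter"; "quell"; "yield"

Positive, Positive, Negative

All 'Positive' examples share one property — has a double letter — and every 'Negative' example lacks it.
"butter" — 'tt' doubled, hence Positive. "quell" — 'll' doubled, hence Positive. "yield" — no doubled letter, hence Negative.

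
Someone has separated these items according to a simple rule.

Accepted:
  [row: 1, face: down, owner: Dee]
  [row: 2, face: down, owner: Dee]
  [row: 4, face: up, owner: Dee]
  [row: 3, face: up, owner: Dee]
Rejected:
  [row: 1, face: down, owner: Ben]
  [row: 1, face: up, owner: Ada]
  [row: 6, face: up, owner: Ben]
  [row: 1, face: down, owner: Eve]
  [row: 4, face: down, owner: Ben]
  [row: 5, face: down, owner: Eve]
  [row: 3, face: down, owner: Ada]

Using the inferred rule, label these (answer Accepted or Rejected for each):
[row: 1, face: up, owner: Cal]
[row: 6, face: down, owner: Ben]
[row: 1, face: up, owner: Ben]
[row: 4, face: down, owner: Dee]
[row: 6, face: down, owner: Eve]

A rule that fits every label: owner is Dee — true of each 'Accepted' example, false of each 'Rejected' one.
[row: 1, face: up, owner: Cal] → owner is Cal → Rejected.
[row: 6, face: down, owner: Ben] → owner is Ben → Rejected.
[row: 1, face: up, owner: Ben] → owner is Ben → Rejected.
[row: 4, face: down, owner: Dee] → owner is Dee → Accepted.
[row: 6, face: down, owner: Eve] → owner is Eve → Rejected.

Rejected, Rejected, Rejected, Accepted, Rejected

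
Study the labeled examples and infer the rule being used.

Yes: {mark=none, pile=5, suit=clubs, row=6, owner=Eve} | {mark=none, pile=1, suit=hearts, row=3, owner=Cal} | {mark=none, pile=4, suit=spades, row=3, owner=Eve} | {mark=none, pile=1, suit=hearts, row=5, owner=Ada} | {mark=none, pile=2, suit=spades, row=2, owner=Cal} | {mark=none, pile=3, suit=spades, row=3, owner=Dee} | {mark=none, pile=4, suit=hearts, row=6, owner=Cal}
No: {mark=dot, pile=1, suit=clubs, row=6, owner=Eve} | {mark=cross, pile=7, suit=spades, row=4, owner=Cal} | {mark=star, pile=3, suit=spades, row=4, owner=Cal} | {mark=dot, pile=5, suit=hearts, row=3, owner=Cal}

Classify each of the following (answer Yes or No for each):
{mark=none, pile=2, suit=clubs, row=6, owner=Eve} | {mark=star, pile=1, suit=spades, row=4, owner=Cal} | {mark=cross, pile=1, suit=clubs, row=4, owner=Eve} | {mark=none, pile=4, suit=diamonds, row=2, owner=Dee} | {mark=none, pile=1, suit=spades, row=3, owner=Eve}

Yes, No, No, Yes, Yes

Comparing the two groups points to one rule — mark is none.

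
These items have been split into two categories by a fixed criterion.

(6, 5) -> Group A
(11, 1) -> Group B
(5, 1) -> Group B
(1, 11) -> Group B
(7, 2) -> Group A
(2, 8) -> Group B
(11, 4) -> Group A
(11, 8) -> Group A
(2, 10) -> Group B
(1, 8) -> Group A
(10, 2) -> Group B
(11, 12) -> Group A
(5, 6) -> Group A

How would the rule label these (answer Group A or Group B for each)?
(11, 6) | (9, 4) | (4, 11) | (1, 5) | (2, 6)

Group A, Group A, Group A, Group B, Group B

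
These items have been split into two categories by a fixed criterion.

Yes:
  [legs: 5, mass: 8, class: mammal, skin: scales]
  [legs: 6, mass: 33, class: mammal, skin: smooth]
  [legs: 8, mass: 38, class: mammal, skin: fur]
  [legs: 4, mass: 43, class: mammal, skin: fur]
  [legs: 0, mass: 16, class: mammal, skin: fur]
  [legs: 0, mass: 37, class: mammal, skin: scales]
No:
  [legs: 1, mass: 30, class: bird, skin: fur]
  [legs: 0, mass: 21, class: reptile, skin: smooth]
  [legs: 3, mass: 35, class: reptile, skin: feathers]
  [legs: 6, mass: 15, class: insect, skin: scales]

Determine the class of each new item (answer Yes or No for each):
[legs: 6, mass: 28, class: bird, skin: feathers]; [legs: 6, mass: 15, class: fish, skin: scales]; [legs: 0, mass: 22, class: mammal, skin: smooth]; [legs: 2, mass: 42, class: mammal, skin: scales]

Looking at the examples, the only property every 'Yes' case has and every 'No' case lacks is: class is mammal.
[legs: 6, mass: 28, class: bird, skin: feathers]: class is bird — fails this test, so No. [legs: 6, mass: 15, class: fish, skin: scales]: class is fish — fails this test, so No. [legs: 0, mass: 22, class: mammal, skin: smooth]: class is mammal — checks out, so Yes. [legs: 2, mass: 42, class: mammal, skin: scales]: class is mammal — checks out, so Yes.

No, No, Yes, Yes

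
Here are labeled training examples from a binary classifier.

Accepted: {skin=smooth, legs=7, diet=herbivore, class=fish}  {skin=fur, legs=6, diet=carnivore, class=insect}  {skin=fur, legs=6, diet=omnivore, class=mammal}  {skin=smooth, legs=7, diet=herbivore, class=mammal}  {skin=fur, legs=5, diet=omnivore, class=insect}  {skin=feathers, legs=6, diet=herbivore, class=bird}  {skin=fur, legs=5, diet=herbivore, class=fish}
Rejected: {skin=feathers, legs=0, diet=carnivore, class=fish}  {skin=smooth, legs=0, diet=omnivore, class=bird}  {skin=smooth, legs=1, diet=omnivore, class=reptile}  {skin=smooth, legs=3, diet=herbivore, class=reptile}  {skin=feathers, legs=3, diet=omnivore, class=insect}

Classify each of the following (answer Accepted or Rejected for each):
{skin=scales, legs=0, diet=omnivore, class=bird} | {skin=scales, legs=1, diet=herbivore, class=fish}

Rejected, Rejected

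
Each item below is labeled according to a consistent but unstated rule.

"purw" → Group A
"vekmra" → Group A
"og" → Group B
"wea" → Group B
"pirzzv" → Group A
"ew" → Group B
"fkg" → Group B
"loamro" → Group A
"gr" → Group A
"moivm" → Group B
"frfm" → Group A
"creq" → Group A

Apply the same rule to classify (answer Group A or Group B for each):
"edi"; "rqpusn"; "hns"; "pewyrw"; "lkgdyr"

The common property of the 'Group A' items is: contains 'r'. No 'Group B' item has it.
"edi": no 'r' — fails this test, so Group B.
"rqpusn": has 'r' — matches, so Group A.
"hns": no 'r' — fails this test, so Group B.
"pewyrw": has 'r' — matches, so Group A.
"lkgdyr": has 'r' — matches, so Group A.

Group B, Group A, Group B, Group A, Group A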